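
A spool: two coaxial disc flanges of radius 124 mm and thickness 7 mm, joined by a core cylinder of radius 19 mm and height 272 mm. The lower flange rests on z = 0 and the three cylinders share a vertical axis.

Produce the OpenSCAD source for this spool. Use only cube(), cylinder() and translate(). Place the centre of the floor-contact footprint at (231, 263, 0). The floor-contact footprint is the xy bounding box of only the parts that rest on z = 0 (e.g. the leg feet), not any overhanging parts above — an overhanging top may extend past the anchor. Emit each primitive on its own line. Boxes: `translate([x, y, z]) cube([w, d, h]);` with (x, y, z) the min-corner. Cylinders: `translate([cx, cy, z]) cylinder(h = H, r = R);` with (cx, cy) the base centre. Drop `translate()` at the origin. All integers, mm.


translate([231, 263, 0]) cylinder(h = 7, r = 124);
translate([231, 263, 7]) cylinder(h = 272, r = 19);
translate([231, 263, 279]) cylinder(h = 7, r = 124);


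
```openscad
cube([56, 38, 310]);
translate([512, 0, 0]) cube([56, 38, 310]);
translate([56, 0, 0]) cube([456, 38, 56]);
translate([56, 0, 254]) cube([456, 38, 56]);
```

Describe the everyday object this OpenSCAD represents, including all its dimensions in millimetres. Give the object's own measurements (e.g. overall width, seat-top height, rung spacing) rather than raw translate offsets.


A rectangular picture frame lying in the x–z plane (depth along y). The opening is 456 mm wide (x) by 198 mm tall (z), surrounded by a border 56 mm wide on all four sides. The frame is 38 mm deep and is made of two full-height vertical stiles with two horizontal rails fitted between them.


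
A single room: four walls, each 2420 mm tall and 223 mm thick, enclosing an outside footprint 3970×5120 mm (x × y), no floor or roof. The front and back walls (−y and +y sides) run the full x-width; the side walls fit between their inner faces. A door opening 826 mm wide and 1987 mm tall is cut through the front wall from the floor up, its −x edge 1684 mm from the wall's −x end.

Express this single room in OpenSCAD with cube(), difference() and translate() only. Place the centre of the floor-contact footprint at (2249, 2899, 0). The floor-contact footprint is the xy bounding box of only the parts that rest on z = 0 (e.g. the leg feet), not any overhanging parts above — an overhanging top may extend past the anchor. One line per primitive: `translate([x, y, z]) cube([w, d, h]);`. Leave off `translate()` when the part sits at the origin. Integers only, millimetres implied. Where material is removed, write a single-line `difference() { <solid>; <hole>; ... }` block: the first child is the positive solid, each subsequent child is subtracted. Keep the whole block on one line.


difference() { translate([264, 339, 0]) cube([3970, 223, 2420]); translate([1948, 339, 0]) cube([826, 223, 1987]); }
translate([264, 5236, 0]) cube([3970, 223, 2420]);
translate([264, 562, 0]) cube([223, 4674, 2420]);
translate([4011, 562, 0]) cube([223, 4674, 2420]);


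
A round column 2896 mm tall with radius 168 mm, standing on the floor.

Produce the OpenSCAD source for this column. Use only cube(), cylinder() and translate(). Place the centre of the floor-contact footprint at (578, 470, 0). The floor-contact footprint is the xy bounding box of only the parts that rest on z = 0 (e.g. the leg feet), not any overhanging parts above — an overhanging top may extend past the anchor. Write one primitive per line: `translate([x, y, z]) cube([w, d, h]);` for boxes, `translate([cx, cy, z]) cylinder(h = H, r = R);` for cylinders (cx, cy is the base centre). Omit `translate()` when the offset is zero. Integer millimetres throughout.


translate([578, 470, 0]) cylinder(h = 2896, r = 168);


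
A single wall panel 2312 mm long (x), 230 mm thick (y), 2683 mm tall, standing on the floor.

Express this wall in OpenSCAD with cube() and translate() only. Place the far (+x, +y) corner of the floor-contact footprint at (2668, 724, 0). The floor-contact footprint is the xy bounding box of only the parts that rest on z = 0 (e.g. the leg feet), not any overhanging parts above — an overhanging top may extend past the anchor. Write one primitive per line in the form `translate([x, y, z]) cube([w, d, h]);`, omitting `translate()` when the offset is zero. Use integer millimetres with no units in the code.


translate([356, 494, 0]) cube([2312, 230, 2683]);


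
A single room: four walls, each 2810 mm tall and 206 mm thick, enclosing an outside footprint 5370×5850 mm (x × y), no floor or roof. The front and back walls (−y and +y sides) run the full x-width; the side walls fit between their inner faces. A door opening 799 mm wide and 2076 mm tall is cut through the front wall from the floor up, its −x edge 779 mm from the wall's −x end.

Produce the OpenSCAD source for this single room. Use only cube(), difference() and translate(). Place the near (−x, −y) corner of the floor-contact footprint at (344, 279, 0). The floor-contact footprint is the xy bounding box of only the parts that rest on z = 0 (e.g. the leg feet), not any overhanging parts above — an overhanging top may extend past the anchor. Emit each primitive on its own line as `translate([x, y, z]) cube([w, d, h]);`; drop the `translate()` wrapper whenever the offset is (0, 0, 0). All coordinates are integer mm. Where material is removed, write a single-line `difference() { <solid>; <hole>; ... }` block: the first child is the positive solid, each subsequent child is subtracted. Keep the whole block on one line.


difference() { translate([344, 279, 0]) cube([5370, 206, 2810]); translate([1123, 279, 0]) cube([799, 206, 2076]); }
translate([344, 5923, 0]) cube([5370, 206, 2810]);
translate([344, 485, 0]) cube([206, 5438, 2810]);
translate([5508, 485, 0]) cube([206, 5438, 2810]);


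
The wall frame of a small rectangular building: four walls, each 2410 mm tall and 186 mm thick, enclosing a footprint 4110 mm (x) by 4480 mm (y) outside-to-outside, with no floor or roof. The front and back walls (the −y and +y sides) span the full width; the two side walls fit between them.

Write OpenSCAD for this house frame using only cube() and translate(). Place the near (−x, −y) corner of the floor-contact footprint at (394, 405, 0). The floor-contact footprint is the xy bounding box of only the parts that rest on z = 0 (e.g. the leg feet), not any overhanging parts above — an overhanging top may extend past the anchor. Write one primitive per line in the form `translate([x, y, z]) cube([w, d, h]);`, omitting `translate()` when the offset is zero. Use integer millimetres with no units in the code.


translate([394, 405, 0]) cube([4110, 186, 2410]);
translate([394, 4699, 0]) cube([4110, 186, 2410]);
translate([394, 591, 0]) cube([186, 4108, 2410]);
translate([4318, 591, 0]) cube([186, 4108, 2410]);


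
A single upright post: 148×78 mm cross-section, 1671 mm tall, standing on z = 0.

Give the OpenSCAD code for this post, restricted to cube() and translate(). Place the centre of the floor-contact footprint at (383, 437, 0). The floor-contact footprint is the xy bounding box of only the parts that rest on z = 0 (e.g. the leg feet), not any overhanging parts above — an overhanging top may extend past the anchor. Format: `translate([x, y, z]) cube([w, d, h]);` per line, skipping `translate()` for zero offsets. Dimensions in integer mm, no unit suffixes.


translate([309, 398, 0]) cube([148, 78, 1671]);


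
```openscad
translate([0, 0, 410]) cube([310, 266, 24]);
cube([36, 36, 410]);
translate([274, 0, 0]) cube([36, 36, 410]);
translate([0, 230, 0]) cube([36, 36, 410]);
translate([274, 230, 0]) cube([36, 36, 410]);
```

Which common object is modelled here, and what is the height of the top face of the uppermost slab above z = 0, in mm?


A stool. The seat height is 434 mm.

A 310×266×24 slab at z = 410 on four corner posts — a stool. The seat top is 410 + 24 = 434 mm.


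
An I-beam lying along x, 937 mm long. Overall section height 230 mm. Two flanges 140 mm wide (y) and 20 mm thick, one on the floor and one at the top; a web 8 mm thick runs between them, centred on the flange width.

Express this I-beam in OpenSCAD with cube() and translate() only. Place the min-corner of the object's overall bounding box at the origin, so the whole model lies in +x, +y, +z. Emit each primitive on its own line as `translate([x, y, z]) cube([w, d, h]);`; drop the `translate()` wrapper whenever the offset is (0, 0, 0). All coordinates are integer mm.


cube([937, 140, 20]);
translate([0, 66, 20]) cube([937, 8, 190]);
translate([0, 0, 210]) cube([937, 140, 20]);


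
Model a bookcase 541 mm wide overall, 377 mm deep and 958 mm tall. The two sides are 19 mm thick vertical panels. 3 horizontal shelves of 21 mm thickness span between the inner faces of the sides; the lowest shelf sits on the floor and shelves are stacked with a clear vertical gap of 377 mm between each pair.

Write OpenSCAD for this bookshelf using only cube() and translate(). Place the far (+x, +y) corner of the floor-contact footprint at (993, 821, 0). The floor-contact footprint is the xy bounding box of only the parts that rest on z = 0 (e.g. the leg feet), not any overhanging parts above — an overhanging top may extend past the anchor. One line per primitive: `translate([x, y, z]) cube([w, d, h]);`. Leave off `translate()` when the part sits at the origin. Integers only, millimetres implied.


translate([452, 444, 0]) cube([19, 377, 958]);
translate([974, 444, 0]) cube([19, 377, 958]);
translate([471, 444, 0]) cube([503, 377, 21]);
translate([471, 444, 398]) cube([503, 377, 21]);
translate([471, 444, 796]) cube([503, 377, 21]);


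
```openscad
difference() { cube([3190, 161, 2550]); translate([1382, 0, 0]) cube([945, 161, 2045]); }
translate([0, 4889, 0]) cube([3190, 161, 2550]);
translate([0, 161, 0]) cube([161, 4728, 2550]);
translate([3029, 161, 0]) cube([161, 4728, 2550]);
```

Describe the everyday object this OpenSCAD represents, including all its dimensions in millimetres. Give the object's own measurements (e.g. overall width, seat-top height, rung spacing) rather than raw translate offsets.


A single room: four walls, each 2550 mm tall and 161 mm thick, enclosing an outside footprint 3190×5050 mm (x × y), no floor or roof. The front and back walls (−y and +y sides) run the full x-width; the side walls fit between their inner faces. A door opening 945 mm wide and 2045 mm tall is cut through the front wall from the floor up, its −x edge 1382 mm from the wall's −x end.


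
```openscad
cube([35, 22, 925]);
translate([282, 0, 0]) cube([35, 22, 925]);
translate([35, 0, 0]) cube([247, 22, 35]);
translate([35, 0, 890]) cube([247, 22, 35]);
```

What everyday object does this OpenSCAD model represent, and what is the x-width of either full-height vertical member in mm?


A picture frame. The border width is 35 mm.

Four thin pieces enclosing a rectangular opening — a picture frame. The two full-height stiles are 925 mm tall; the top rail sits at z = 890 and is 35 mm tall, so the border above the opening is 925 − 890 = 35 mm, matching the stile x-width.


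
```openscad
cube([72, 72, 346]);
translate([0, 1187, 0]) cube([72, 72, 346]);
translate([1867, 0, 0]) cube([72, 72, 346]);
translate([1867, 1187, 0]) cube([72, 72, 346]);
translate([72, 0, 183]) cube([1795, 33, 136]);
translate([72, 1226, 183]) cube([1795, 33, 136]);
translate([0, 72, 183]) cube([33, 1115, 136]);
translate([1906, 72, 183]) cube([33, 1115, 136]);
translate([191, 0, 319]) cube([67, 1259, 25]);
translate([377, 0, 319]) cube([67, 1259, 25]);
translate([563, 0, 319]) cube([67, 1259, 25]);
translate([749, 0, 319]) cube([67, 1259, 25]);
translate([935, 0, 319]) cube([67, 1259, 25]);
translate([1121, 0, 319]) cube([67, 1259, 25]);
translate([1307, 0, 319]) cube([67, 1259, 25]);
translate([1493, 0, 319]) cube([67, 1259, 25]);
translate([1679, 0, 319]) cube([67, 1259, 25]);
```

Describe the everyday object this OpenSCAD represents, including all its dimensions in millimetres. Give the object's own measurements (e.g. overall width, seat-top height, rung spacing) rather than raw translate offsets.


A bed frame 1939 mm long (x) by 1259 mm wide (y). Four 72×72 mm corner posts, 346 mm tall, at the corners of the footprint. Four rails of 33 mm thickness and 136 mm height run between adjacent posts with their undersides at z = 183 mm, their outer faces flush with the outside of the frame (the two x-running rails run between the posts' inner faces; the two y-running rails run between the posts' inner faces). 9 slats, each 67 mm wide (x) and 25 mm thick, lie across the top of the two x-running rails, running the full 1259 mm width of the frame in y; along x they sit between the end posts with a 119 mm gap after the −x posts and between neighbouring slats, leaving 121 mm before the +x posts.


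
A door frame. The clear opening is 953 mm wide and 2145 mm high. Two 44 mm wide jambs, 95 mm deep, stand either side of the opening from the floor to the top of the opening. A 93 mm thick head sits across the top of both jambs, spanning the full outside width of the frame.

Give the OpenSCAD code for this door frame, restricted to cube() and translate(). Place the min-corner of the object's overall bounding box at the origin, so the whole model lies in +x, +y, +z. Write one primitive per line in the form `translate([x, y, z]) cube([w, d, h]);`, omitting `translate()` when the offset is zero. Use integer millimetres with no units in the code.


cube([44, 95, 2145]);
translate([997, 0, 0]) cube([44, 95, 2145]);
translate([0, 0, 2145]) cube([1041, 95, 93]);


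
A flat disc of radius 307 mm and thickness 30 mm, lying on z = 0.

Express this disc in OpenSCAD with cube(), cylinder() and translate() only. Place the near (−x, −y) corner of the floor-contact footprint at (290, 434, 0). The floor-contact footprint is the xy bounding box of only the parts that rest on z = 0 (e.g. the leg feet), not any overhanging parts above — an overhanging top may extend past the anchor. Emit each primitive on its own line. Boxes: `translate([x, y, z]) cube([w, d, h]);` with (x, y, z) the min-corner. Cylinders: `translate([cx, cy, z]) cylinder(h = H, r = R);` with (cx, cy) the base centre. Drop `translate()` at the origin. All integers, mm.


translate([597, 741, 0]) cylinder(h = 30, r = 307);


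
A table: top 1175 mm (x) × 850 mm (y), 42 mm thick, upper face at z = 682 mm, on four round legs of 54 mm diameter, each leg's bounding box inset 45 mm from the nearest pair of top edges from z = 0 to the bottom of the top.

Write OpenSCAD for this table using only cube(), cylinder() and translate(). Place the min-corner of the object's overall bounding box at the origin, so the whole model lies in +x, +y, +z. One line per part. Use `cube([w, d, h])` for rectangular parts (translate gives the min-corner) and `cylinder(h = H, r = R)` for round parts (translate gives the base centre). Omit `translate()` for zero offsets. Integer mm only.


translate([0, 0, 640]) cube([1175, 850, 42]);
translate([72, 72, 0]) cylinder(h = 640, r = 27);
translate([1103, 72, 0]) cylinder(h = 640, r = 27);
translate([72, 778, 0]) cylinder(h = 640, r = 27);
translate([1103, 778, 0]) cylinder(h = 640, r = 27);


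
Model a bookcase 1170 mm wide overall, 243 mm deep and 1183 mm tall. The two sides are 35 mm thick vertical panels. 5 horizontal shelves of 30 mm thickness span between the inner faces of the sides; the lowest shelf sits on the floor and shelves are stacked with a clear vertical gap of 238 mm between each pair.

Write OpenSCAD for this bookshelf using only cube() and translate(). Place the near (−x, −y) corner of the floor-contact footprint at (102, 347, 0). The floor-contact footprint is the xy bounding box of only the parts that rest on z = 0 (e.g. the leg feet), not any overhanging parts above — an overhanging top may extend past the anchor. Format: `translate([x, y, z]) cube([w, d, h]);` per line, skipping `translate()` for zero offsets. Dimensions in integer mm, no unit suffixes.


translate([102, 347, 0]) cube([35, 243, 1183]);
translate([1237, 347, 0]) cube([35, 243, 1183]);
translate([137, 347, 0]) cube([1100, 243, 30]);
translate([137, 347, 268]) cube([1100, 243, 30]);
translate([137, 347, 536]) cube([1100, 243, 30]);
translate([137, 347, 804]) cube([1100, 243, 30]);
translate([137, 347, 1072]) cube([1100, 243, 30]);


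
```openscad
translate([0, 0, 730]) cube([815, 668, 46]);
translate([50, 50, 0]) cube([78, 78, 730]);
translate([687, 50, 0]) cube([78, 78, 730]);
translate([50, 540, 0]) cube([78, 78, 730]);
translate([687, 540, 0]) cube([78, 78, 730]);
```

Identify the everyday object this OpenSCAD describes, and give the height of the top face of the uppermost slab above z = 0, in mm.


A table. The table height is 776 mm.

A 815×668×46 slab sits at z = 730 on four 78 mm square posts — a table. The top surface is at 730 + 46 = 776 mm.


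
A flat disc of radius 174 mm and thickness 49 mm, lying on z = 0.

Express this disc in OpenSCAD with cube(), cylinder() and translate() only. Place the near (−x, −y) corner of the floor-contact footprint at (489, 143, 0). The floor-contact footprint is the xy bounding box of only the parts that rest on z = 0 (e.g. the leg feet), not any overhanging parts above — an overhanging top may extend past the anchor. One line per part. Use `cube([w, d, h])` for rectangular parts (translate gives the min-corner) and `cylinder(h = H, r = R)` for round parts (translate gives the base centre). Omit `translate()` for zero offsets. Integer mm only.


translate([663, 317, 0]) cylinder(h = 49, r = 174);


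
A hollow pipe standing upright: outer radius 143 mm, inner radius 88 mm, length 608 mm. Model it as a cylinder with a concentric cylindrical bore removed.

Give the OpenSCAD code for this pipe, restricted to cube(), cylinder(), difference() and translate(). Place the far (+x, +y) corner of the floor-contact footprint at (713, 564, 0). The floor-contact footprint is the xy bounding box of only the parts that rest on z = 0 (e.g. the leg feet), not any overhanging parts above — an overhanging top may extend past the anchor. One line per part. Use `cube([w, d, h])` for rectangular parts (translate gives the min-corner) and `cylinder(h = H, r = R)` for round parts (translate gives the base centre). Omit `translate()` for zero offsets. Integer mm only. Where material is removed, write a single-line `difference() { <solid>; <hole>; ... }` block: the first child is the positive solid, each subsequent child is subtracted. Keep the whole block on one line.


difference() { translate([570, 421, 0]) cylinder(h = 608, r = 143); translate([570, 421, 0]) cylinder(h = 608, r = 88); }


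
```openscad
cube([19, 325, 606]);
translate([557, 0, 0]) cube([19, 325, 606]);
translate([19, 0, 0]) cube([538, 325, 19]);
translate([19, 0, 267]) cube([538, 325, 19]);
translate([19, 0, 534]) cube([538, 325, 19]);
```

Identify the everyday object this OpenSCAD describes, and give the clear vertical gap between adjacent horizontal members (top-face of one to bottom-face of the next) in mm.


A bookshelf. The clear shelf gap is 248 mm.

Two tall side panels with 3 horizontal boards between them — a bookshelf. The first two shelf undersides are at z = 0 and z = 267; with shelf thickness 19, the clear gap is 267 − 0 − 19 = 248 mm.


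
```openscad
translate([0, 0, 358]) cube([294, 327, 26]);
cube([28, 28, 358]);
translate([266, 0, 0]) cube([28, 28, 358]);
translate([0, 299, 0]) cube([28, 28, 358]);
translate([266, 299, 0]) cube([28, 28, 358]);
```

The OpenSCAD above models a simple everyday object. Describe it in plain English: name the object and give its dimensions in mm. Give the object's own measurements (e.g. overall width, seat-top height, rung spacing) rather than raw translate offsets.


A four-legged stool. The seat is a 294×327×26 mm slab whose top surface is at z = 384 mm; four square legs, each 28×28 mm in cross-section, run from the floor (z = 0) to the underside of the seat, each flush with a corner of the seat.


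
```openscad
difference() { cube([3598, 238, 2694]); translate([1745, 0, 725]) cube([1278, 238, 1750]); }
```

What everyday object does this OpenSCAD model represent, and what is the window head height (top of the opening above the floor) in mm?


A wall with a window opening. The window head height is 2475 mm.

A wall with a rectangular opening subtracted — a window. Sill at z = 725, opening 1750 mm tall, so the head is at 725 + 1750 = 2475 mm.


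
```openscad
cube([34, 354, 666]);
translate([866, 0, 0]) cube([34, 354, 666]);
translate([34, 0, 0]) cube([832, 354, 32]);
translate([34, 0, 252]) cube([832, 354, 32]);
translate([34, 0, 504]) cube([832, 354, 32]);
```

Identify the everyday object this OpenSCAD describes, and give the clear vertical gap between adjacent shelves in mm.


A bookshelf. The clear shelf gap is 220 mm.

Two tall side panels with 3 horizontal boards between them — a bookshelf. The first two shelf undersides are at z = 0 and z = 252; with shelf thickness 32, the clear gap is 252 − 0 − 32 = 220 mm.


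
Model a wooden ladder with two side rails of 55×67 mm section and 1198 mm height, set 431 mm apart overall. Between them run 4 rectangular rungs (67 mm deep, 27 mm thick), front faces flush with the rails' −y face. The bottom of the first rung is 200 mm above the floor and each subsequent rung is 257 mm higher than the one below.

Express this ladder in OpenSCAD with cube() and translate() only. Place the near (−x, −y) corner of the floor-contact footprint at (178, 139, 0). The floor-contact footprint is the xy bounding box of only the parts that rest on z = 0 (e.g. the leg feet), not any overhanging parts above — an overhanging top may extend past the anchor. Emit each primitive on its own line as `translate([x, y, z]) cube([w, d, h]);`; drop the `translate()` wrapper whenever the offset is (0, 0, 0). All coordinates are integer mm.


translate([178, 139, 0]) cube([55, 67, 1198]);
translate([554, 139, 0]) cube([55, 67, 1198]);
translate([233, 139, 200]) cube([321, 67, 27]);
translate([233, 139, 457]) cube([321, 67, 27]);
translate([233, 139, 714]) cube([321, 67, 27]);
translate([233, 139, 971]) cube([321, 67, 27]);


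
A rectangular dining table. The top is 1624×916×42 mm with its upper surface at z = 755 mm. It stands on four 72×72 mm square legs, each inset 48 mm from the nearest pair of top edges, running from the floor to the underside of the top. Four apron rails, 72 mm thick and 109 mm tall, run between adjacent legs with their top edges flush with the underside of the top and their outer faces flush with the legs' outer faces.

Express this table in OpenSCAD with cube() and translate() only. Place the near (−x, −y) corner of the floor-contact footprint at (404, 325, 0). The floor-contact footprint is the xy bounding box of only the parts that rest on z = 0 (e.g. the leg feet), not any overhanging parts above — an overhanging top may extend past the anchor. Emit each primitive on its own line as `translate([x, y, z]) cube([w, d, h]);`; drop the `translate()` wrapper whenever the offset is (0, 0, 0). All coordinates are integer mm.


// leg_h = 755 - 42 = 713
// apron z = 713 - 109 = 604
translate([356, 277, 713]) cube([1624, 916, 42]);
translate([404, 325, 0]) cube([72, 72, 713]);
translate([1860, 325, 0]) cube([72, 72, 713]);
translate([404, 1073, 0]) cube([72, 72, 713]);
translate([1860, 1073, 0]) cube([72, 72, 713]);
translate([476, 325, 604]) cube([1384, 72, 109]);
translate([476, 1073, 604]) cube([1384, 72, 109]);
translate([404, 397, 604]) cube([72, 676, 109]);
translate([1860, 397, 604]) cube([72, 676, 109]);


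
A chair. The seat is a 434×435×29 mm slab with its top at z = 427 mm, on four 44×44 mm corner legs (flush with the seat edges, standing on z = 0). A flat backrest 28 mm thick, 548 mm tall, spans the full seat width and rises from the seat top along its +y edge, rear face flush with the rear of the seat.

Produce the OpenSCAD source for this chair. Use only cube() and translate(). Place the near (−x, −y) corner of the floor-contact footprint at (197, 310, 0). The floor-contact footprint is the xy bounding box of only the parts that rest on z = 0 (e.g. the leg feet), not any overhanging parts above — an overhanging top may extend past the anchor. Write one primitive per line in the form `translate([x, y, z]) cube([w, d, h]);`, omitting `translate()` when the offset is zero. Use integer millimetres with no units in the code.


translate([197, 310, 398]) cube([434, 435, 29]);
translate([197, 310, 0]) cube([44, 44, 398]);
translate([587, 310, 0]) cube([44, 44, 398]);
translate([197, 701, 0]) cube([44, 44, 398]);
translate([587, 701, 0]) cube([44, 44, 398]);
translate([197, 717, 427]) cube([434, 28, 548]);


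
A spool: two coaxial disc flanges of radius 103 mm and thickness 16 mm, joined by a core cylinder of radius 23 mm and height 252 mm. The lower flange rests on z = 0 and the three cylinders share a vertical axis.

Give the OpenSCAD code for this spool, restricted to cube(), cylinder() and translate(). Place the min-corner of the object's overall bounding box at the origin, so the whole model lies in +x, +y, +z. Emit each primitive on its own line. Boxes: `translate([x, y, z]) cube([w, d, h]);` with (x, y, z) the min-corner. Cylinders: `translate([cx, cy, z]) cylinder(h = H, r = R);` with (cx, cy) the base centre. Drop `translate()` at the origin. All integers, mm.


translate([103, 103, 0]) cylinder(h = 16, r = 103);
translate([103, 103, 16]) cylinder(h = 252, r = 23);
translate([103, 103, 268]) cylinder(h = 16, r = 103);


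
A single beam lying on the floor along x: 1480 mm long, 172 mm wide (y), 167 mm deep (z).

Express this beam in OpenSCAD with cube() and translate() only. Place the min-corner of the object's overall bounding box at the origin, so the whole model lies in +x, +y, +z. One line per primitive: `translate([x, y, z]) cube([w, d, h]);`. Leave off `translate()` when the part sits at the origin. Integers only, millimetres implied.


cube([1480, 172, 167]);


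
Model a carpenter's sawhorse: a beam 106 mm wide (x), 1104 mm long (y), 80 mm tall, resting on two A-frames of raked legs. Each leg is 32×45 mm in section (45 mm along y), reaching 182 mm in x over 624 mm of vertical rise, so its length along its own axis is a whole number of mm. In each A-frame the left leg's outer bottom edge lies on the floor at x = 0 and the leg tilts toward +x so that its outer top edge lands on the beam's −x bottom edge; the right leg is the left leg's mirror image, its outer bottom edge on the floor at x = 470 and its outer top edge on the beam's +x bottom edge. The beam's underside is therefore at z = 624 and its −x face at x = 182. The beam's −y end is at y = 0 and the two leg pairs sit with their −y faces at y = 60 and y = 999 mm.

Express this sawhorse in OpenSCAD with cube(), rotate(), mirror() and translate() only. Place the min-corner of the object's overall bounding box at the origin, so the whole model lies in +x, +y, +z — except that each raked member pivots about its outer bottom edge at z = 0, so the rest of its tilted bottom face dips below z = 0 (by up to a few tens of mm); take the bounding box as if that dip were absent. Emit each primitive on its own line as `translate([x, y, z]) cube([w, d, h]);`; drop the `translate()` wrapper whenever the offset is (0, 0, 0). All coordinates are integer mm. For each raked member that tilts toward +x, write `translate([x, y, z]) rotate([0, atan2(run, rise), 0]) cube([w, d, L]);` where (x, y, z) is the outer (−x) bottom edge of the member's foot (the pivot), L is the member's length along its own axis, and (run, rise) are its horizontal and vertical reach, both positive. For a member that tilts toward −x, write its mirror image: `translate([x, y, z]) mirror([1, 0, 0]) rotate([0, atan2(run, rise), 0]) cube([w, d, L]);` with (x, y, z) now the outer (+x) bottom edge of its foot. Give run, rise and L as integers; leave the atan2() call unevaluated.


translate([182, 0, 624]) cube([106, 1104, 80]);
translate([0, 60, 0]) rotate([0, atan2(182, 624), 0]) cube([32, 45, 650]);
translate([470, 60, 0]) mirror([1, 0, 0]) rotate([0, atan2(182, 624), 0]) cube([32, 45, 650]);
translate([0, 999, 0]) rotate([0, atan2(182, 624), 0]) cube([32, 45, 650]);
translate([470, 999, 0]) mirror([1, 0, 0]) rotate([0, atan2(182, 624), 0]) cube([32, 45, 650]);


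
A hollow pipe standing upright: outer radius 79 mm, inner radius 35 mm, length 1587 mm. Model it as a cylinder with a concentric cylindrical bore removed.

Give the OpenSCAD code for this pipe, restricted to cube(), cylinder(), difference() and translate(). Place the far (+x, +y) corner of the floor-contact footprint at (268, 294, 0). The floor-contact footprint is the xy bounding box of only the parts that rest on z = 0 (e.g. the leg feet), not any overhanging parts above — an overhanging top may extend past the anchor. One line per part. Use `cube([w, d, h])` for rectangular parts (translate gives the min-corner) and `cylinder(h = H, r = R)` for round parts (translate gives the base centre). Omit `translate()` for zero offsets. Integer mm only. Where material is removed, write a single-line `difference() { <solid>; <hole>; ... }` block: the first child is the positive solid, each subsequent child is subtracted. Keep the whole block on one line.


difference() { translate([189, 215, 0]) cylinder(h = 1587, r = 79); translate([189, 215, 0]) cylinder(h = 1587, r = 35); }


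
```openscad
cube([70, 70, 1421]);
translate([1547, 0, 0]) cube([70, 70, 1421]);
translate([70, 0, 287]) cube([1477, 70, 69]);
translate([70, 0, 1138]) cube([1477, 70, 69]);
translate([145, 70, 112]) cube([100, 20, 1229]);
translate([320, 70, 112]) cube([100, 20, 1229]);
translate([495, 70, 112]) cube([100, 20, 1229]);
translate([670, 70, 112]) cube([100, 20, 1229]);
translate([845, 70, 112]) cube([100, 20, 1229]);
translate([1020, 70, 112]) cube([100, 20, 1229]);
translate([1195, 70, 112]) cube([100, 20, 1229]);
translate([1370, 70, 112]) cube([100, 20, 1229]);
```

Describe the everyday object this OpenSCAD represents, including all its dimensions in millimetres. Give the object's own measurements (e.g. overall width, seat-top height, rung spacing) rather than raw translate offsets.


A fence section. Two 70×70 mm posts, 1421 mm tall, stand on the floor with a clear span of 1477 mm between their inner faces. Two horizontal rails of 70×69 mm section span the gap between the posts with their undersides at z = 287 mm and z = 1138 mm, flush with the posts' −y face. 8 pickets, each 100 mm wide, 20 mm thick and 1229 mm tall, are fixed to the +y face of the rails with their bottoms at z = 112 mm, spaced across the span with a 75 mm gap after the −x post and between neighbouring pickets, with 77 mm left before the +x post.


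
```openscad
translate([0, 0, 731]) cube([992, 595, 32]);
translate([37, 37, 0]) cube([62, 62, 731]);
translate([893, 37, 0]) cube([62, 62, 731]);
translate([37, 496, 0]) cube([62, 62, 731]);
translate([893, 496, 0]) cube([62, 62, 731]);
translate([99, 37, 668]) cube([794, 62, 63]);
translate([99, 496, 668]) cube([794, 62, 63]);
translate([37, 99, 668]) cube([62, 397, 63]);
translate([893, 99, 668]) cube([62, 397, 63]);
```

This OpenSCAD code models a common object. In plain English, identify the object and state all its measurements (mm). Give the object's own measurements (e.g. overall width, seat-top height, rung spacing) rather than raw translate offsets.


A table: top 992 mm (x) × 595 mm (y), 32 mm thick, upper face at z = 763 mm, on four 62×62 mm square legs, each inset 37 mm from the nearest pair of top edges from z = 0 to the bottom of the top. Four apron rails, 62 mm thick and 63 mm tall, run between adjacent legs with their top edges flush with the underside of the top and their outer faces flush with the legs' outer faces.


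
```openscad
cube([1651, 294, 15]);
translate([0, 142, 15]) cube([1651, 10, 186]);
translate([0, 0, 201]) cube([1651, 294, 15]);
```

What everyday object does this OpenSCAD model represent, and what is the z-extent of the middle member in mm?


An I-beam. The web height is 186 mm.

Two wide flanges with a thin centred web — an I-beam. Overall 216 mm minus two 15 mm flanges gives a web of 216 − 2·15 = 186 mm.


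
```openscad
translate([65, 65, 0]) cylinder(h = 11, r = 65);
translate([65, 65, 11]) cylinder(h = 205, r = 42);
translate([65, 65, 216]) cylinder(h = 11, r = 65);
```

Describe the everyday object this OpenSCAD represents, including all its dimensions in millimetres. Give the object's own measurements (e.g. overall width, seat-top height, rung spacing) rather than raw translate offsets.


A spool: two coaxial disc flanges of radius 65 mm and thickness 11 mm, joined by a core cylinder of radius 42 mm and height 205 mm. The lower flange rests on z = 0 and the three cylinders share a vertical axis.


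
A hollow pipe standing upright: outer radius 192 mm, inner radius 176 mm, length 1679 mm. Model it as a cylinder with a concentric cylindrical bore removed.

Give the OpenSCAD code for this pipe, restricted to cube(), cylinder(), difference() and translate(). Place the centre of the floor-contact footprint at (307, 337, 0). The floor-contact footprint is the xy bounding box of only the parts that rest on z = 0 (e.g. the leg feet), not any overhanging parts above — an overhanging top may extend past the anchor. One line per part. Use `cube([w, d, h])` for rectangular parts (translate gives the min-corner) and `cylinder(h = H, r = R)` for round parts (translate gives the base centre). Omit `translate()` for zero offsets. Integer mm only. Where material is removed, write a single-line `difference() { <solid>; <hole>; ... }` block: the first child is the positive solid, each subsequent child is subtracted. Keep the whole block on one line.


difference() { translate([307, 337, 0]) cylinder(h = 1679, r = 192); translate([307, 337, 0]) cylinder(h = 1679, r = 176); }


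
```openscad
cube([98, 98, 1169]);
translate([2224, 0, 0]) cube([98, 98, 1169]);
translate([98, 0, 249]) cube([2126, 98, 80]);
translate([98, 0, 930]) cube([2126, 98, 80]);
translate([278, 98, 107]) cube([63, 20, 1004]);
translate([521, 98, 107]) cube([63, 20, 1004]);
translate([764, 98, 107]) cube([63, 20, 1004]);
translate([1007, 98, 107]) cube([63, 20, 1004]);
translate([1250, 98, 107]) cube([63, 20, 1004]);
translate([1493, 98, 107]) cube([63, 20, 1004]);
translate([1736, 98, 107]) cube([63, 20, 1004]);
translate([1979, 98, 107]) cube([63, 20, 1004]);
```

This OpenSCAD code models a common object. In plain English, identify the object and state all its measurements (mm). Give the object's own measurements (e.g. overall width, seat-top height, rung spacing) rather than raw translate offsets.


A fence section. Two 98×98 mm posts, 1169 mm tall, stand on the floor with a clear span of 2126 mm between their inner faces. Two horizontal rails of 98×80 mm section span the gap between the posts with their undersides at z = 249 mm and z = 930 mm, flush with the posts' −y face. 8 pickets, each 63 mm wide, 20 mm thick and 1004 mm tall, are fixed to the +y face of the rails with their bottoms at z = 107 mm, spaced across the span with a 180 mm gap after the −x post and between neighbouring pickets, with 182 mm left before the +x post.


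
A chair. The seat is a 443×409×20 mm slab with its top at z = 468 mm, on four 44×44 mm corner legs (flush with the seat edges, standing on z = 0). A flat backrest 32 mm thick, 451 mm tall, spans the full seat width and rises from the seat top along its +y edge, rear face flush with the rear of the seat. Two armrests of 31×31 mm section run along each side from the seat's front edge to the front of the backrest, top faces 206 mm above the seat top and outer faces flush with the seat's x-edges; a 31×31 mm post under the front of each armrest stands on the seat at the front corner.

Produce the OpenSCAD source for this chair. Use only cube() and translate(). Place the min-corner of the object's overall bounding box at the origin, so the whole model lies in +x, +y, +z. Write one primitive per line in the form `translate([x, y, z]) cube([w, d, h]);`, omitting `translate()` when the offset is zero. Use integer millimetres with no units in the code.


translate([0, 0, 448]) cube([443, 409, 20]);
cube([44, 44, 448]);
translate([399, 0, 0]) cube([44, 44, 448]);
translate([0, 365, 0]) cube([44, 44, 448]);
translate([399, 365, 0]) cube([44, 44, 448]);
translate([0, 377, 468]) cube([443, 32, 451]);
translate([0, 0, 643]) cube([31, 377, 31]);
translate([412, 0, 643]) cube([31, 377, 31]);
translate([0, 0, 468]) cube([31, 31, 175]);
translate([412, 0, 468]) cube([31, 31, 175]);


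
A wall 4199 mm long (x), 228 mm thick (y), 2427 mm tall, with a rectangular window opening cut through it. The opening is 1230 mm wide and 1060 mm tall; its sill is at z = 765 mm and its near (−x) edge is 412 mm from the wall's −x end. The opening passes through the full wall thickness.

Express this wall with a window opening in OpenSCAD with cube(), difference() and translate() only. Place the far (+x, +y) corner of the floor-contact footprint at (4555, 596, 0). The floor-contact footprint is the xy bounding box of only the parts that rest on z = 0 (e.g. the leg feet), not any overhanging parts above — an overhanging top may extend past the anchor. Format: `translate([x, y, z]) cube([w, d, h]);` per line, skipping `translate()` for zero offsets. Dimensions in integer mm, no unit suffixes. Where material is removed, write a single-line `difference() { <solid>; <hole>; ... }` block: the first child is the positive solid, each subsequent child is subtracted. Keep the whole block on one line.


difference() { translate([356, 368, 0]) cube([4199, 228, 2427]); translate([768, 368, 765]) cube([1230, 228, 1060]); }


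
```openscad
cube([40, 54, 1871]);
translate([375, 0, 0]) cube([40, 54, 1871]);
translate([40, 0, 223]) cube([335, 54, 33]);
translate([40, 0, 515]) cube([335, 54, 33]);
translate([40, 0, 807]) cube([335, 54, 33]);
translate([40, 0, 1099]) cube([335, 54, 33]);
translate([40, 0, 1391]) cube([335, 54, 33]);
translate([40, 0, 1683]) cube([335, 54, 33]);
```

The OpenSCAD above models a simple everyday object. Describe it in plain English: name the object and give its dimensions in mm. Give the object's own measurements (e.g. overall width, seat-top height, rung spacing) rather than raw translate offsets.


A straight ladder. Two 40×54 mm vertical rails, 1871 mm tall, stand 415 mm apart (outside-to-outside) with their front faces coplanar on the −y side. 6 rungs, each 54 mm deep and 33 mm tall, span between the inner faces of the rails, front faces flush with the rails. The lowest rung's underside is at z = 223 mm and rungs are spaced 292 mm apart (underside to underside).


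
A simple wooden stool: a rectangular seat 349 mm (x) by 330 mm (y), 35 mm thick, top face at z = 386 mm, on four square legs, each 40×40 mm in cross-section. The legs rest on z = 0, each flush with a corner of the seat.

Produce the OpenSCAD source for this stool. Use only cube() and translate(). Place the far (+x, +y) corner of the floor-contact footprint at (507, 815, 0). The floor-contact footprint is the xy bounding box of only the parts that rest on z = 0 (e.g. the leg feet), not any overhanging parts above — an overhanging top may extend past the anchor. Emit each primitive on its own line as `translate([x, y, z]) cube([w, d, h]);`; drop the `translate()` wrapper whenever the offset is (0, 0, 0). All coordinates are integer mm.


// leg_h = 386 - 35 = 351
translate([158, 485, 351]) cube([349, 330, 35]);
translate([158, 485, 0]) cube([40, 40, 351]);
translate([467, 485, 0]) cube([40, 40, 351]);
translate([158, 775, 0]) cube([40, 40, 351]);
translate([467, 775, 0]) cube([40, 40, 351]);


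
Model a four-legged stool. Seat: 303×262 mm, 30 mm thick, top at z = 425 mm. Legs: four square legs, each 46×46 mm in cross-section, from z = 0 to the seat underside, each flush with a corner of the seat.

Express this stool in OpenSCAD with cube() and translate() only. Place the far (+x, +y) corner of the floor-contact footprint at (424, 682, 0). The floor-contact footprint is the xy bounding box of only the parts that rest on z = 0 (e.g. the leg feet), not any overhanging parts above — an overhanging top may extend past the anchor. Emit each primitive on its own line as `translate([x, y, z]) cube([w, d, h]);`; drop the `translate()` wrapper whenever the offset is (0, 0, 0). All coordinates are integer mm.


translate([121, 420, 395]) cube([303, 262, 30]);
translate([121, 420, 0]) cube([46, 46, 395]);
translate([378, 420, 0]) cube([46, 46, 395]);
translate([121, 636, 0]) cube([46, 46, 395]);
translate([378, 636, 0]) cube([46, 46, 395]);
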